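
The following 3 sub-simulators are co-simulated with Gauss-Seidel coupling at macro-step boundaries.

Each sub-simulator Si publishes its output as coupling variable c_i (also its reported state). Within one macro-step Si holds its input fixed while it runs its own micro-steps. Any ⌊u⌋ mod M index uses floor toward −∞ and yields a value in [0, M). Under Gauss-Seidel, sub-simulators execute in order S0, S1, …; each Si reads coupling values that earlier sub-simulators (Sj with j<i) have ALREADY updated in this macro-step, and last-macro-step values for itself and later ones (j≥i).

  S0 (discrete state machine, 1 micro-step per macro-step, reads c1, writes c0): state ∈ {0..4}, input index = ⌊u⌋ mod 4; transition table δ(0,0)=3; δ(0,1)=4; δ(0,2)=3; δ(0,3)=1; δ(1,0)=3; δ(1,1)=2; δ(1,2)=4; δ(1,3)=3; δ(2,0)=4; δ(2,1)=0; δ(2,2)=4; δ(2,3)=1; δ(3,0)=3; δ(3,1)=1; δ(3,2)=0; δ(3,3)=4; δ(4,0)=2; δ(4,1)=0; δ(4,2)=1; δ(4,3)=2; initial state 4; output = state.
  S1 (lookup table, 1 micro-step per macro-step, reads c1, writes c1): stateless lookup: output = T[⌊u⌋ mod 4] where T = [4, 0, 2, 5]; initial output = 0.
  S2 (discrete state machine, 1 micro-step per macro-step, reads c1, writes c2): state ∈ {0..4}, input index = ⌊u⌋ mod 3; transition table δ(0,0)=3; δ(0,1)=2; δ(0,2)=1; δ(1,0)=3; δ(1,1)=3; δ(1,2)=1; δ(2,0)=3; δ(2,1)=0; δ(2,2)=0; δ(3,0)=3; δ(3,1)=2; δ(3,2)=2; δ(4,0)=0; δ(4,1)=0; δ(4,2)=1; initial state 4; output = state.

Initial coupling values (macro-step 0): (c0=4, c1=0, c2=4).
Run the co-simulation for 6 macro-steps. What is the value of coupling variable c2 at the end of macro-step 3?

macro 1: S0 reads c1=0 → after 1×micro: 2; S1 reads c1=0 → after 1×micro: 4; S2 reads c1=4 → after 1×micro: 0 ⇒ (c0=2, c1=4, c2=0)
macro 2: S0 reads c1=4 → after 1×micro: 4; S1 reads c1=4 → after 1×micro: 4; S2 reads c1=4 → after 1×micro: 2 ⇒ (c0=4, c1=4, c2=2)
macro 3: S0 reads c1=4 → after 1×micro: 2; S1 reads c1=4 → after 1×micro: 4; S2 reads c1=4 → after 1×micro: 0 ⇒ (c0=2, c1=4, c2=0)
macro 4: S0 reads c1=4 → after 1×micro: 4; S1 reads c1=4 → after 1×micro: 4; S2 reads c1=4 → after 1×micro: 2 ⇒ (c0=4, c1=4, c2=2)
macro 5: S0 reads c1=4 → after 1×micro: 2; S1 reads c1=4 → after 1×micro: 4; S2 reads c1=4 → after 1×micro: 0 ⇒ (c0=2, c1=4, c2=0)
macro 6: S0 reads c1=4 → after 1×micro: 4; S1 reads c1=4 → after 1×micro: 4; S2 reads c1=4 → after 1×micro: 2 ⇒ (c0=4, c1=4, c2=2)

c2 at macro-step 3 = 0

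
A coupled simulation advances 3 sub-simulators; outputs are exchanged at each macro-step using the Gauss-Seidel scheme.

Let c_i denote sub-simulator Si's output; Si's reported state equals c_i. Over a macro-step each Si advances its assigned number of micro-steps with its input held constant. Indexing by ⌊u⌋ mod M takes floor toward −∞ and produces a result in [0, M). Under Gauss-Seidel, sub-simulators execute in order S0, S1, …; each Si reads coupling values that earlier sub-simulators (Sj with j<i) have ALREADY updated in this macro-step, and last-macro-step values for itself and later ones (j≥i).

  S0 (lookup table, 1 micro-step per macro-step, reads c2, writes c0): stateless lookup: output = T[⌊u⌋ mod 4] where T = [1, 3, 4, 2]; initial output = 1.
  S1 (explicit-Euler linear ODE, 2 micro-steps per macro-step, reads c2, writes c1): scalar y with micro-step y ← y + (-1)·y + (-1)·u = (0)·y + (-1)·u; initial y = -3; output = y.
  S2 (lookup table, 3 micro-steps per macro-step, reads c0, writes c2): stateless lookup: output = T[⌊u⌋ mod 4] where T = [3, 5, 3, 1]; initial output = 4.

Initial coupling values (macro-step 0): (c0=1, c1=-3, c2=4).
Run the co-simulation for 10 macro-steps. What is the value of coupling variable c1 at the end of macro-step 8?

c1 at macro-step 8 = -1

macro 1: S0 reads c2=4 → after 1×micro: 1; S1 reads c2=4 → after 2×micro: -4; S2 reads c0=1 → after 3×micro: 5 ⇒ (c0=1, c1=-4, c2=5)
macro 2: S0 reads c2=5 → after 1×micro: 3; S1 reads c2=5 → after 2×micro: -5; S2 reads c0=3 → after 3×micro: 1 ⇒ (c0=3, c1=-5, c2=1)
macro 3: S0 reads c2=1 → after 1×micro: 3; S1 reads c2=1 → after 2×micro: -1; S2 reads c0=3 → after 3×micro: 1 ⇒ (c0=3, c1=-1, c2=1)
macro 4: S0 reads c2=1 → after 1×micro: 3; S1 reads c2=1 → after 2×micro: -1; S2 reads c0=3 → after 3×micro: 1 ⇒ (c0=3, c1=-1, c2=1)
macro 5: S0 reads c2=1 → after 1×micro: 3; S1 reads c2=1 → after 2×micro: -1; S2 reads c0=3 → after 3×micro: 1 ⇒ (c0=3, c1=-1, c2=1)
macro 6: S0 reads c2=1 → after 1×micro: 3; S1 reads c2=1 → after 2×micro: -1; S2 reads c0=3 → after 3×micro: 1 ⇒ (c0=3, c1=-1, c2=1)
macro 7: S0 reads c2=1 → after 1×micro: 3; S1 reads c2=1 → after 2×micro: -1; S2 reads c0=3 → after 3×micro: 1 ⇒ (c0=3, c1=-1, c2=1)
macro 8: S0 reads c2=1 → after 1×micro: 3; S1 reads c2=1 → after 2×micro: -1; S2 reads c0=3 → after 3×micro: 1 ⇒ (c0=3, c1=-1, c2=1)
macro 9: S0 reads c2=1 → after 1×micro: 3; S1 reads c2=1 → after 2×micro: -1; S2 reads c0=3 → after 3×micro: 1 ⇒ (c0=3, c1=-1, c2=1)
macro 10: S0 reads c2=1 → after 1×micro: 3; S1 reads c2=1 → after 2×micro: -1; S2 reads c0=3 → after 3×micro: 1 ⇒ (c0=3, c1=-1, c2=1)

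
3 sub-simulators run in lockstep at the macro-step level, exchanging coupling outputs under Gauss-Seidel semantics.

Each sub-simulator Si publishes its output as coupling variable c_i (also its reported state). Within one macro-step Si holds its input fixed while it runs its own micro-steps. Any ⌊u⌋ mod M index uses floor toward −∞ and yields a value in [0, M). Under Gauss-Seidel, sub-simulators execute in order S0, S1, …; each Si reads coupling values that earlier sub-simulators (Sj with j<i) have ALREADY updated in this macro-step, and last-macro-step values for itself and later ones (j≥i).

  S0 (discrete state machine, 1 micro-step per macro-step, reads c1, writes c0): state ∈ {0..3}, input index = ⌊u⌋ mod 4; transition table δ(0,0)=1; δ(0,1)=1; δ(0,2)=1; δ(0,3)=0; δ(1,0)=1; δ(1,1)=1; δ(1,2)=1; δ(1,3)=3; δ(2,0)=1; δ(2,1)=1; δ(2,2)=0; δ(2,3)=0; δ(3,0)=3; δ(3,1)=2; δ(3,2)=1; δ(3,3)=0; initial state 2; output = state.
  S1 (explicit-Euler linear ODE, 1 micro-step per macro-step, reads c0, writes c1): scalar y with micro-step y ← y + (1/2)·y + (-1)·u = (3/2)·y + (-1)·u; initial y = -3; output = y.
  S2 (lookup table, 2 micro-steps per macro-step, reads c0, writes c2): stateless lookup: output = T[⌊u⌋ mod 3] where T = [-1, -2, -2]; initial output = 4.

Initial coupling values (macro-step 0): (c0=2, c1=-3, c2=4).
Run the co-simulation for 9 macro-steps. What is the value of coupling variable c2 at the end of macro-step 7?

c2 at macro-step 7 = -2

macro 1: S0 reads c1=-3 → after 1×micro: 1; S1 reads c0=1 → after 1×micro: -11/2; S2 reads c0=1 → after 2×micro: -2 ⇒ (c0=1, c1=-11/2, c2=-2)
macro 2: S0 reads c1=-11/2 → after 1×micro: 1; S1 reads c0=1 → after 1×micro: -37/4; S2 reads c0=1 → after 2×micro: -2 ⇒ (c0=1, c1=-37/4, c2=-2)
macro 3: S0 reads c1=-37/4 → after 1×micro: 1; S1 reads c0=1 → after 1×micro: -119/8; S2 reads c0=1 → after 2×micro: -2 ⇒ (c0=1, c1=-119/8, c2=-2)
macro 4: S0 reads c1=-119/8 → after 1×micro: 1; S1 reads c0=1 → after 1×micro: -373/16; S2 reads c0=1 → after 2×micro: -2 ⇒ (c0=1, c1=-373/16, c2=-2)
macro 5: S0 reads c1=-373/16 → after 1×micro: 1; S1 reads c0=1 → after 1×micro: -1151/32; S2 reads c0=1 → after 2×micro: -2 ⇒ (c0=1, c1=-1151/32, c2=-2)
macro 6: S0 reads c1=-1151/32 → after 1×micro: 1; S1 reads c0=1 → after 1×micro: -3517/64; S2 reads c0=1 → after 2×micro: -2 ⇒ (c0=1, c1=-3517/64, c2=-2)
macro 7: S0 reads c1=-3517/64 → after 1×micro: 1; S1 reads c0=1 → after 1×micro: -10679/128; S2 reads c0=1 → after 2×micro: -2 ⇒ (c0=1, c1=-10679/128, c2=-2)
macro 8: S0 reads c1=-10679/128 → after 1×micro: 1; S1 reads c0=1 → after 1×micro: -32293/256; S2 reads c0=1 → after 2×micro: -2 ⇒ (c0=1, c1=-32293/256, c2=-2)
macro 9: S0 reads c1=-32293/256 → after 1×micro: 1; S1 reads c0=1 → after 1×micro: -97391/512; S2 reads c0=1 → after 2×micro: -2 ⇒ (c0=1, c1=-97391/512, c2=-2)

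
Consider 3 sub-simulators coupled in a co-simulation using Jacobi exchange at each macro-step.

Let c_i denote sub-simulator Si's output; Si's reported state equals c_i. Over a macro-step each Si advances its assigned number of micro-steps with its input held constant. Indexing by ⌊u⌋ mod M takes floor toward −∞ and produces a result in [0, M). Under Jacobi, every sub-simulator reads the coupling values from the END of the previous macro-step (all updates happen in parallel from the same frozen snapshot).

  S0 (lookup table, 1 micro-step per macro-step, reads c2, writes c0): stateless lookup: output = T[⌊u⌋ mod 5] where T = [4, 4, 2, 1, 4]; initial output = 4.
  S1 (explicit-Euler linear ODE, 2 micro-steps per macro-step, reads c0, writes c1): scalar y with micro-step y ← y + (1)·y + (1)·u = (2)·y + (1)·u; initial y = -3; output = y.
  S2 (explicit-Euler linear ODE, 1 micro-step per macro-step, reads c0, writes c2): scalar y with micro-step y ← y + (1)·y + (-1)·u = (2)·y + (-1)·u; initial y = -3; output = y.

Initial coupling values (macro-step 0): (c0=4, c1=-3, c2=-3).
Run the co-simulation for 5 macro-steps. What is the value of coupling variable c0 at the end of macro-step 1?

c0 at macro-step 1 = 2

macro 1: S0 reads c2=-3 → after 1×micro: 2; S1 reads c0=4 → after 2×micro: 0; S2 reads c0=4 → after 1×micro: -10 ⇒ (c0=2, c1=0, c2=-10)
macro 2: S0 reads c2=-10 → after 1×micro: 4; S1 reads c0=2 → after 2×micro: 6; S2 reads c0=2 → after 1×micro: -22 ⇒ (c0=4, c1=6, c2=-22)
macro 3: S0 reads c2=-22 → after 1×micro: 1; S1 reads c0=4 → after 2×micro: 36; S2 reads c0=4 → after 1×micro: -48 ⇒ (c0=1, c1=36, c2=-48)
macro 4: S0 reads c2=-48 → after 1×micro: 2; S1 reads c0=1 → after 2×micro: 147; S2 reads c0=1 → after 1×micro: -97 ⇒ (c0=2, c1=147, c2=-97)
macro 5: S0 reads c2=-97 → after 1×micro: 1; S1 reads c0=2 → after 2×micro: 594; S2 reads c0=2 → after 1×micro: -196 ⇒ (c0=1, c1=594, c2=-196)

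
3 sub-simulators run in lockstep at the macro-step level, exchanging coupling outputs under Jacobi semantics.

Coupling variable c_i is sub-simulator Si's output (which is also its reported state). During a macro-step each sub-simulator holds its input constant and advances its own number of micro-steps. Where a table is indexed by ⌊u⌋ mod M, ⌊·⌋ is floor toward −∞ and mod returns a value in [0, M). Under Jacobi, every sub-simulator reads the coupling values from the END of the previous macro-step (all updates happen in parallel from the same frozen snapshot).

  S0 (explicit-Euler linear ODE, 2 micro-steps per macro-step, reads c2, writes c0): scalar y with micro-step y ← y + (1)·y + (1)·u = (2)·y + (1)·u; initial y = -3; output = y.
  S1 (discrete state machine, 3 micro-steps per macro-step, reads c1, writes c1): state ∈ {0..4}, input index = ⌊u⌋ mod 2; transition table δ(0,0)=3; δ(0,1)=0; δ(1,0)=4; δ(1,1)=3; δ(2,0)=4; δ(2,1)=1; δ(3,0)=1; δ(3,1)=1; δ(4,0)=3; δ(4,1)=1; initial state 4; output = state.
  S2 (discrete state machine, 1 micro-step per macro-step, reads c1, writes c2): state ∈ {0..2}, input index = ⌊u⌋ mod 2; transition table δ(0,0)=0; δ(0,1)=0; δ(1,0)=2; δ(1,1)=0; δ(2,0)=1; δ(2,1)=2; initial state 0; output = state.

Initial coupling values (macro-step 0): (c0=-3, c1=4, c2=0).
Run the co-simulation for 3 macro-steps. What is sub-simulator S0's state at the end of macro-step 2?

S0 state at macro-step 2 = -48

macro 1: S0 reads c2=0 → after 2×micro: -12; S1 reads c1=4 → after 3×micro: 4; S2 reads c1=4 → after 1×micro: 0 ⇒ (c0=-12, c1=4, c2=0)
macro 2: S0 reads c2=0 → after 2×micro: -48; S1 reads c1=4 → after 3×micro: 4; S2 reads c1=4 → after 1×micro: 0 ⇒ (c0=-48, c1=4, c2=0)
macro 3: S0 reads c2=0 → after 2×micro: -192; S1 reads c1=4 → after 3×micro: 4; S2 reads c1=4 → after 1×micro: 0 ⇒ (c0=-192, c1=4, c2=0)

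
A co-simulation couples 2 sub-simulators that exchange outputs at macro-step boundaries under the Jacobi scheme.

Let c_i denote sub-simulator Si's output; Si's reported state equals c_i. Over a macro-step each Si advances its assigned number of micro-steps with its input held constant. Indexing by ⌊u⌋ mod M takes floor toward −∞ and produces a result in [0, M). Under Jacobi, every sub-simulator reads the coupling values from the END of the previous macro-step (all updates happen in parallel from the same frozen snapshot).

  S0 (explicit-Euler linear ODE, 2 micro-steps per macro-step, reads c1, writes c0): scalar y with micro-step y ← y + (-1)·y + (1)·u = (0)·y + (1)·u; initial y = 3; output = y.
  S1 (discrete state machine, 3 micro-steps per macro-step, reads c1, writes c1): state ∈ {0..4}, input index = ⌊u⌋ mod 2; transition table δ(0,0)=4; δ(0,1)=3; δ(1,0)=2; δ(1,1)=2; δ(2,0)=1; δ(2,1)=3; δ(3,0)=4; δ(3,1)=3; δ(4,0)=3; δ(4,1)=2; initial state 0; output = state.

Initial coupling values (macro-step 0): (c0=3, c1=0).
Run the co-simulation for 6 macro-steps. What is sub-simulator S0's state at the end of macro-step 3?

macro 1: S0 reads c1=0 → after 2×micro: 0; S1 reads c1=0 → after 3×micro: 4 ⇒ (c0=0, c1=4)
macro 2: S0 reads c1=4 → after 2×micro: 4; S1 reads c1=4 → after 3×micro: 3 ⇒ (c0=4, c1=3)
macro 3: S0 reads c1=3 → after 2×micro: 3; S1 reads c1=3 → after 3×micro: 3 ⇒ (c0=3, c1=3)
macro 4: S0 reads c1=3 → after 2×micro: 3; S1 reads c1=3 → after 3×micro: 3 ⇒ (c0=3, c1=3)
macro 5: S0 reads c1=3 → after 2×micro: 3; S1 reads c1=3 → after 3×micro: 3 ⇒ (c0=3, c1=3)
macro 6: S0 reads c1=3 → after 2×micro: 3; S1 reads c1=3 → after 3×micro: 3 ⇒ (c0=3, c1=3)

S0 state at macro-step 3 = 3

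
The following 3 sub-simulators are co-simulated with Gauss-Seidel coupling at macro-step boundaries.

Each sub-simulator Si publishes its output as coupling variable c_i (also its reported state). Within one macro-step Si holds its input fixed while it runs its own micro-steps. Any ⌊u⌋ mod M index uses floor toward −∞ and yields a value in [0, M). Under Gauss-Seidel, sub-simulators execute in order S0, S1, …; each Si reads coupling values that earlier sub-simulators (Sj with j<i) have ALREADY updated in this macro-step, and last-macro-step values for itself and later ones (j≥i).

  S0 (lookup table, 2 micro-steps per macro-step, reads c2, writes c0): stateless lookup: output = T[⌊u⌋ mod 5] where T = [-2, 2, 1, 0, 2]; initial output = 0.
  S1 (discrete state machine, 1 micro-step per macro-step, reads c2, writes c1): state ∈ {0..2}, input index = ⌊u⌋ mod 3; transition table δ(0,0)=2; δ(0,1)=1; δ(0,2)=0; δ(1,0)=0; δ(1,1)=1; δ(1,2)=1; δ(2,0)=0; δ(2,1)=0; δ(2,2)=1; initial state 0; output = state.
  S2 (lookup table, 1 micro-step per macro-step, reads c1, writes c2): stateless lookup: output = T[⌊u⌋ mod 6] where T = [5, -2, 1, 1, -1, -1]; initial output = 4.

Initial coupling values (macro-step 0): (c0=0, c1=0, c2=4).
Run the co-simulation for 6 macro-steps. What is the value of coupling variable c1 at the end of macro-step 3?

c1 at macro-step 3 = 1

macro 1: S0 reads c2=4 → after 2×micro: 2; S1 reads c2=4 → after 1×micro: 1; S2 reads c1=1 → after 1×micro: -2 ⇒ (c0=2, c1=1, c2=-2)
macro 2: S0 reads c2=-2 → after 2×micro: 0; S1 reads c2=-2 → after 1×micro: 1; S2 reads c1=1 → after 1×micro: -2 ⇒ (c0=0, c1=1, c2=-2)
macro 3: S0 reads c2=-2 → after 2×micro: 0; S1 reads c2=-2 → after 1×micro: 1; S2 reads c1=1 → after 1×micro: -2 ⇒ (c0=0, c1=1, c2=-2)
macro 4: S0 reads c2=-2 → after 2×micro: 0; S1 reads c2=-2 → after 1×micro: 1; S2 reads c1=1 → after 1×micro: -2 ⇒ (c0=0, c1=1, c2=-2)
macro 5: S0 reads c2=-2 → after 2×micro: 0; S1 reads c2=-2 → after 1×micro: 1; S2 reads c1=1 → after 1×micro: -2 ⇒ (c0=0, c1=1, c2=-2)
macro 6: S0 reads c2=-2 → after 2×micro: 0; S1 reads c2=-2 → after 1×micro: 1; S2 reads c1=1 → after 1×micro: -2 ⇒ (c0=0, c1=1, c2=-2)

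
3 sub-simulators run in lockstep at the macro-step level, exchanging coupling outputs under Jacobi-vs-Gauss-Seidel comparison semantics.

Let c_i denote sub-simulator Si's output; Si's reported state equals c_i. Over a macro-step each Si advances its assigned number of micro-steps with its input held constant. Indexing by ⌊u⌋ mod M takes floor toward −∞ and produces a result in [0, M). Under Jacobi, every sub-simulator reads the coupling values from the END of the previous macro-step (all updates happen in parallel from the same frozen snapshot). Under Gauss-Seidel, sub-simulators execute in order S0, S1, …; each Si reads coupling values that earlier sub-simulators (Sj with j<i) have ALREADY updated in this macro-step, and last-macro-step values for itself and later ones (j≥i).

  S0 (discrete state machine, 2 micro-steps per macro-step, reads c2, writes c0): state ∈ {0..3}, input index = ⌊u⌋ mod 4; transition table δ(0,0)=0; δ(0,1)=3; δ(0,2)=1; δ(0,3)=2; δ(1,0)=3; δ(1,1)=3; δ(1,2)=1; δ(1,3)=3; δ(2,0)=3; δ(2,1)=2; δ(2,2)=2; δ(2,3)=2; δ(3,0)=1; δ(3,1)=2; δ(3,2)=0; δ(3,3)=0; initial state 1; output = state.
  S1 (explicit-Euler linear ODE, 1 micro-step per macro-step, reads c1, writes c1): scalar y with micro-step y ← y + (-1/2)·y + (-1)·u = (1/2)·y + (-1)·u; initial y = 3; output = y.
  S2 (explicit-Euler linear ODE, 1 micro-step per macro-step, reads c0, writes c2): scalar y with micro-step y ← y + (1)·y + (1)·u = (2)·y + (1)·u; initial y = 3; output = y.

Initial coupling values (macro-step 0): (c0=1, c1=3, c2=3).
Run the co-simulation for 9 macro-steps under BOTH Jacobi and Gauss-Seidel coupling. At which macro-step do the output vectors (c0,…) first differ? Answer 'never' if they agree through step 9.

first divergence at macro-step: 1

[Jacobi] macro 1: S0 reads c2=3 → after 2×micro: 0; S1 reads c1=3 → after 1×micro: -3/2; S2 reads c0=1 → after 1×micro: 7 ⇒ (c0=0, c1=-3/2, c2=7)
[Jacobi] macro 2: S0 reads c2=7 → after 2×micro: 2; S1 reads c1=-3/2 → after 1×micro: 3/4; S2 reads c0=0 → after 1×micro: 14 ⇒ (c0=2, c1=3/4, c2=14)
[Jacobi] macro 3: S0 reads c2=14 → after 2×micro: 2; S1 reads c1=3/4 → after 1×micro: -3/8; S2 reads c0=2 → after 1×micro: 30 ⇒ (c0=2, c1=-3/8, c2=30)
[Jacobi] macro 4: S0 reads c2=30 → after 2×micro: 2; S1 reads c1=-3/8 → after 1×micro: 3/16; S2 reads c0=2 → after 1×micro: 62 ⇒ (c0=2, c1=3/16, c2=62)
[Jacobi] macro 5: S0 reads c2=62 → after 2×micro: 2; S1 reads c1=3/16 → after 1×micro: -3/32; S2 reads c0=2 → after 1×micro: 126 ⇒ (c0=2, c1=-3/32, c2=126)
[Jacobi] macro 6: S0 reads c2=126 → after 2×micro: 2; S1 reads c1=-3/32 → after 1×micro: 3/64; S2 reads c0=2 → after 1×micro: 254 ⇒ (c0=2, c1=3/64, c2=254)
[Jacobi] macro 7: S0 reads c2=254 → after 2×micro: 2; S1 reads c1=3/64 → after 1×micro: -3/128; S2 reads c0=2 → after 1×micro: 510 ⇒ (c0=2, c1=-3/128, c2=510)
[Jacobi] macro 8: S0 reads c2=510 → after 2×micro: 2; S1 reads c1=-3/128 → after 1×micro: 3/256; S2 reads c0=2 → after 1×micro: 1022 ⇒ (c0=2, c1=3/256, c2=1022)
[Jacobi] macro 9: S0 reads c2=1022 → after 2×micro: 2; S1 reads c1=3/256 → after 1×micro: -3/512; S2 reads c0=2 → after 1×micro: 2046 ⇒ (c0=2, c1=-3/512, c2=2046)
[Gauss-Seidel] macro 1: S0 reads c2=3 → after 2×micro: 0; S1 reads c1=3 → after 1×micro: -3/2; S2 reads c0=0 → after 1×micro: 6 ⇒ (c0=0, c1=-3/2, c2=6)
[Gauss-Seidel] macro 2: S0 reads c2=6 → after 2×micro: 1; S1 reads c1=-3/2 → after 1×micro: 3/4; S2 reads c0=1 → after 1×micro: 13 ⇒ (c0=1, c1=3/4, c2=13)
[Gauss-Seidel] macro 3: S0 reads c2=13 → after 2×micro: 2; S1 reads c1=3/4 → after 1×micro: -3/8; S2 reads c0=2 → after 1×micro: 28 ⇒ (c0=2, c1=-3/8, c2=28)
[Gauss-Seidel] macro 4: S0 reads c2=28 → after 2×micro: 1; S1 reads c1=-3/8 → after 1×micro: 3/16; S2 reads c0=1 → after 1×micro: 57 ⇒ (c0=1, c1=3/16, c2=57)
[Gauss-Seidel] macro 5: S0 reads c2=57 → after 2×micro: 2; S1 reads c1=3/16 → after 1×micro: -3/32; S2 reads c0=2 → after 1×micro: 116 ⇒ (c0=2, c1=-3/32, c2=116)
[Gauss-Seidel] macro 6: S0 reads c2=116 → after 2×micro: 1; S1 reads c1=-3/32 → after 1×micro: 3/64; S2 reads c0=1 → after 1×micro: 233 ⇒ (c0=1, c1=3/64, c2=233)
[Gauss-Seidel] macro 7: S0 reads c2=233 → after 2×micro: 2; S1 reads c1=3/64 → after 1×micro: -3/128; S2 reads c0=2 → after 1×micro: 468 ⇒ (c0=2, c1=-3/128, c2=468)
[Gauss-Seidel] macro 8: S0 reads c2=468 → after 2×micro: 1; S1 reads c1=-3/128 → after 1×micro: 3/256; S2 reads c0=1 → after 1×micro: 937 ⇒ (c0=1, c1=3/256, c2=937)
[Gauss-Seidel] macro 9: S0 reads c2=937 → after 2×micro: 2; S1 reads c1=3/256 → after 1×micro: -3/512; S2 reads c0=2 → after 1×micro: 1876 ⇒ (c0=2, c1=-3/512, c2=1876)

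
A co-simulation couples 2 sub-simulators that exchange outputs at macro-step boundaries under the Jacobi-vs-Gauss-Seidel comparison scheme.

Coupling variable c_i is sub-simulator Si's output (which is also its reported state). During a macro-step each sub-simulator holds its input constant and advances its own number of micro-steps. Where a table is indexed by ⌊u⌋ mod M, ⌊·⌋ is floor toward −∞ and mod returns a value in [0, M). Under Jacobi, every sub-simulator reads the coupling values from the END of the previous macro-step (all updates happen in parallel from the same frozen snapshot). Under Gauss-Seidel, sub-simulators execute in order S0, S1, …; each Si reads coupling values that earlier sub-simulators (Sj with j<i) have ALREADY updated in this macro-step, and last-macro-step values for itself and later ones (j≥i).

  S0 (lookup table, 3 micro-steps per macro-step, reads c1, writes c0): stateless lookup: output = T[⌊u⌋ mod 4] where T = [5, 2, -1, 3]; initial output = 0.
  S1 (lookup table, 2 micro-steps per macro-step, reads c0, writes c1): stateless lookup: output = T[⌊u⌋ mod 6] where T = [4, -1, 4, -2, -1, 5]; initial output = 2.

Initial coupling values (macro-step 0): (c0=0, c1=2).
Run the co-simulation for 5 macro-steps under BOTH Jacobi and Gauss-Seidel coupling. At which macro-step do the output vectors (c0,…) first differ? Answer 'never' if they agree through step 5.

first divergence at macro-step: 1

[Jacobi] macro 1: S0 reads c1=2 → after 3×micro: -1; S1 reads c0=0 → after 2×micro: 4 ⇒ (c0=-1, c1=4)
[Jacobi] macro 2: S0 reads c1=4 → after 3×micro: 5; S1 reads c0=-1 → after 2×micro: 5 ⇒ (c0=5, c1=5)
[Jacobi] macro 3: S0 reads c1=5 → after 3×micro: 2; S1 reads c0=5 → after 2×micro: 5 ⇒ (c0=2, c1=5)
[Jacobi] macro 4: S0 reads c1=5 → after 3×micro: 2; S1 reads c0=2 → after 2×micro: 4 ⇒ (c0=2, c1=4)
[Jacobi] macro 5: S0 reads c1=4 → after 3×micro: 5; S1 reads c0=2 → after 2×micro: 4 ⇒ (c0=5, c1=4)
[Gauss-Seidel] macro 1: S0 reads c1=2 → after 3×micro: -1; S1 reads c0=-1 → after 2×micro: 5 ⇒ (c0=-1, c1=5)
[Gauss-Seidel] macro 2: S0 reads c1=5 → after 3×micro: 2; S1 reads c0=2 → after 2×micro: 4 ⇒ (c0=2, c1=4)
[Gauss-Seidel] macro 3: S0 reads c1=4 → after 3×micro: 5; S1 reads c0=5 → after 2×micro: 5 ⇒ (c0=5, c1=5)
[Gauss-Seidel] macro 4: S0 reads c1=5 → after 3×micro: 2; S1 reads c0=2 → after 2×micro: 4 ⇒ (c0=2, c1=4)
[Gauss-Seidel] macro 5: S0 reads c1=4 → after 3×micro: 5; S1 reads c0=5 → after 2×micro: 5 ⇒ (c0=5, c1=5)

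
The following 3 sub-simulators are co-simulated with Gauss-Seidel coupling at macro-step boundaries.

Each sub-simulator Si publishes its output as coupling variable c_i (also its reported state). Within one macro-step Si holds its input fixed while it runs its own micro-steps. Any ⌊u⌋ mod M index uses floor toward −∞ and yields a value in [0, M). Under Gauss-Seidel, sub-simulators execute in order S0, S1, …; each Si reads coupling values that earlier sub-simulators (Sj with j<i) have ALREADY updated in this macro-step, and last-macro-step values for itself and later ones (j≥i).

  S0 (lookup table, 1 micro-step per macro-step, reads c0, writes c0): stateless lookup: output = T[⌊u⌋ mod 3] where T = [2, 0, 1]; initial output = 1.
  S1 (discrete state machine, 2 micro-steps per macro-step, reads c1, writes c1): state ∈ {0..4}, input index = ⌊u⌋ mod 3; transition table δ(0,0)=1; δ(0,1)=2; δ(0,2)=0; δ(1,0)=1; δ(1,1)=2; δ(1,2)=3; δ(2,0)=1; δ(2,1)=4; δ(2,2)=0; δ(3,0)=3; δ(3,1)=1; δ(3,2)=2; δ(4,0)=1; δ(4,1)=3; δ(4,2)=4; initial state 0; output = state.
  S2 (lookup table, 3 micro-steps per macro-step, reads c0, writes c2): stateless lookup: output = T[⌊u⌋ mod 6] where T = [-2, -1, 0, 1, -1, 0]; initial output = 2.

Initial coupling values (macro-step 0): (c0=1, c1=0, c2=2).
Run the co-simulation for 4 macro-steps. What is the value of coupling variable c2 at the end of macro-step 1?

macro 1: S0 reads c0=1 → after 1×micro: 0; S1 reads c1=0 → after 2×micro: 1; S2 reads c0=0 → after 3×micro: -2 ⇒ (c0=0, c1=1, c2=-2)
macro 2: S0 reads c0=0 → after 1×micro: 2; S1 reads c1=1 → after 2×micro: 4; S2 reads c0=2 → after 3×micro: 0 ⇒ (c0=2, c1=4, c2=0)
macro 3: S0 reads c0=2 → after 1×micro: 1; S1 reads c1=4 → after 2×micro: 1; S2 reads c0=1 → after 3×micro: -1 ⇒ (c0=1, c1=1, c2=-1)
macro 4: S0 reads c0=1 → after 1×micro: 0; S1 reads c1=1 → after 2×micro: 4; S2 reads c0=0 → after 3×micro: -2 ⇒ (c0=0, c1=4, c2=-2)

c2 at macro-step 1 = -2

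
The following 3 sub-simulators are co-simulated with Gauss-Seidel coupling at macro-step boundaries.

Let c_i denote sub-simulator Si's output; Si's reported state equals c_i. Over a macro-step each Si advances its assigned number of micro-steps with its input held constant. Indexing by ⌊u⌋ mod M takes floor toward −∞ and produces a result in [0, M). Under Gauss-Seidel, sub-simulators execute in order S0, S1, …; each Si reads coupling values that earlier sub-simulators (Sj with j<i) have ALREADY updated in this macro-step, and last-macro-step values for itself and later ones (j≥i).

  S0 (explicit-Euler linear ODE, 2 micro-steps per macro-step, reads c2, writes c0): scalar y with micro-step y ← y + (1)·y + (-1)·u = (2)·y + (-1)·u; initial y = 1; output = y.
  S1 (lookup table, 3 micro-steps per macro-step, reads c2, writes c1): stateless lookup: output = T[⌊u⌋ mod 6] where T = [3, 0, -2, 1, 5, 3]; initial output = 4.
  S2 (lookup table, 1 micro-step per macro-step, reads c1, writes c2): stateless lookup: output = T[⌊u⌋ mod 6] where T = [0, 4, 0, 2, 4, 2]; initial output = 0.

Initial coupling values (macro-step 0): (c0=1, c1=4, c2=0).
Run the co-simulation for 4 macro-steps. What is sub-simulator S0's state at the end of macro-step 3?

macro 1: S0 reads c2=0 → after 2×micro: 4; S1 reads c2=0 → after 3×micro: 3; S2 reads c1=3 → after 1×micro: 2 ⇒ (c0=4, c1=3, c2=2)
macro 2: S0 reads c2=2 → after 2×micro: 10; S1 reads c2=2 → after 3×micro: -2; S2 reads c1=-2 → after 1×micro: 4 ⇒ (c0=10, c1=-2, c2=4)
macro 3: S0 reads c2=4 → after 2×micro: 28; S1 reads c2=4 → after 3×micro: 5; S2 reads c1=5 → after 1×micro: 2 ⇒ (c0=28, c1=5, c2=2)
macro 4: S0 reads c2=2 → after 2×micro: 106; S1 reads c2=2 → after 3×micro: -2; S2 reads c1=-2 → after 1×micro: 4 ⇒ (c0=106, c1=-2, c2=4)

S0 state at macro-step 3 = 28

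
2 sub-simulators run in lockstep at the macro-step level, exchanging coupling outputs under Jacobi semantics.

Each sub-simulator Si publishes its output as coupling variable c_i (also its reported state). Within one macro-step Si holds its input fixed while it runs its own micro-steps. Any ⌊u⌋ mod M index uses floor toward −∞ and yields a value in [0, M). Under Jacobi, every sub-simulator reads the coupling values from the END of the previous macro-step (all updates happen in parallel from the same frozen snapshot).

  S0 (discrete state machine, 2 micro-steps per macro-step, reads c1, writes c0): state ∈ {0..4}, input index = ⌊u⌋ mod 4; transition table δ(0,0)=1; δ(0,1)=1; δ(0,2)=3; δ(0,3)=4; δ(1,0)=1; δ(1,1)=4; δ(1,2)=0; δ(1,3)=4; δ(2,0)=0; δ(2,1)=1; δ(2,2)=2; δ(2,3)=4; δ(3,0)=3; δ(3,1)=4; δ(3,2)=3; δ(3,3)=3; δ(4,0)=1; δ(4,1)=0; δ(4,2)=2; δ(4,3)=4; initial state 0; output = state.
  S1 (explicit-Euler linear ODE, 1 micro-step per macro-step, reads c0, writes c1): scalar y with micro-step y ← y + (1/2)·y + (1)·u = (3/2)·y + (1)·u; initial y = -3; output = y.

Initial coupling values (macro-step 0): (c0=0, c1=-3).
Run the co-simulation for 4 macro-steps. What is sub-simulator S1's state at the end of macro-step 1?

macro 1: S0 reads c1=-3 → after 2×micro: 4; S1 reads c0=0 → after 1×micro: -9/2 ⇒ (c0=4, c1=-9/2)
macro 2: S0 reads c1=-9/2 → after 2×micro: 4; S1 reads c0=4 → after 1×micro: -11/4 ⇒ (c0=4, c1=-11/4)
macro 3: S0 reads c1=-11/4 → after 2×micro: 1; S1 reads c0=4 → after 1×micro: -1/8 ⇒ (c0=1, c1=-1/8)
macro 4: S0 reads c1=-1/8 → after 2×micro: 4; S1 reads c0=1 → after 1×micro: 13/16 ⇒ (c0=4, c1=13/16)

S1 state at macro-step 1 = -9/2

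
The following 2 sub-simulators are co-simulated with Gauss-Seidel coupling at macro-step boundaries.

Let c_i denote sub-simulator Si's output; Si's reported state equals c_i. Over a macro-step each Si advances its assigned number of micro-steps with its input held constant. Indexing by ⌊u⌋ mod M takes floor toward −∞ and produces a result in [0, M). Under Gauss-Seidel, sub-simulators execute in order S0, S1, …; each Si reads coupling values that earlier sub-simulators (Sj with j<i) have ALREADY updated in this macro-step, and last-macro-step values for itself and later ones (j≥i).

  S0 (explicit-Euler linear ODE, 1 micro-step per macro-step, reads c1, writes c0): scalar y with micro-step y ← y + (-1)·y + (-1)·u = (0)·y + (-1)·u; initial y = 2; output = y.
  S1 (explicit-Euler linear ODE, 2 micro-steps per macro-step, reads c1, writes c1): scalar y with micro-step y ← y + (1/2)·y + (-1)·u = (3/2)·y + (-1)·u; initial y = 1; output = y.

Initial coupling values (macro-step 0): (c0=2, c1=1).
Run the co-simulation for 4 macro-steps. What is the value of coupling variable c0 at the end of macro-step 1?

macro 1: S0 reads c1=1 → after 1×micro: -1; S1 reads c1=1 → after 2×micro: -1/4 ⇒ (c0=-1, c1=-1/4)
macro 2: S0 reads c1=-1/4 → after 1×micro: 1/4; S1 reads c1=-1/4 → after 2×micro: 1/16 ⇒ (c0=1/4, c1=1/16)
macro 3: S0 reads c1=1/16 → after 1×micro: -1/16; S1 reads c1=1/16 → after 2×micro: -1/64 ⇒ (c0=-1/16, c1=-1/64)
macro 4: S0 reads c1=-1/64 → after 1×micro: 1/64; S1 reads c1=-1/64 → after 2×micro: 1/256 ⇒ (c0=1/64, c1=1/256)

c0 at macro-step 1 = -1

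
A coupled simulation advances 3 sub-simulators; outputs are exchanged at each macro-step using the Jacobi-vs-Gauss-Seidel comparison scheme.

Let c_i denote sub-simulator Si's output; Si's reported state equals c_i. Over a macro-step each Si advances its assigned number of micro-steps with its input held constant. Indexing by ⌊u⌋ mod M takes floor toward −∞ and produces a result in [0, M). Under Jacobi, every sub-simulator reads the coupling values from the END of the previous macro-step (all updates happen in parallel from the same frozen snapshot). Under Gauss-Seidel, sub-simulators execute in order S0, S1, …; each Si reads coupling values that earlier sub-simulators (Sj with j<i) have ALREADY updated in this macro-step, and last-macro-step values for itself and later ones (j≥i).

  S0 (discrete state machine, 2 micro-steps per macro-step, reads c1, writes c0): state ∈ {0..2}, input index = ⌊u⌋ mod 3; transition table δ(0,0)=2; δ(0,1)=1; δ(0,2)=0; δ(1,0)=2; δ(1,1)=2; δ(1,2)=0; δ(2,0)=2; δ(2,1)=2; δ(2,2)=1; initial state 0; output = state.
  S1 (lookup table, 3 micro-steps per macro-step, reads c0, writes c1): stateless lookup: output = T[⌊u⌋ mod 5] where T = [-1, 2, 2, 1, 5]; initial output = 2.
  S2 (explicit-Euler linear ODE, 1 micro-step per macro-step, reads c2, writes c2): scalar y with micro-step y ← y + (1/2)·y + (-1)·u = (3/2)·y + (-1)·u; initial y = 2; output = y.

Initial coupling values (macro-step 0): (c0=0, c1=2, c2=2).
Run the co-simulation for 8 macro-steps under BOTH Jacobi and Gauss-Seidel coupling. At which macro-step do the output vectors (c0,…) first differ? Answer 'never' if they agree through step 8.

[Jacobi] macro 1: S0 reads c1=2 → after 2×micro: 0; S1 reads c0=0 → after 3×micro: -1; S2 reads c2=2 → after 1×micro: 1 ⇒ (c0=0, c1=-1, c2=1)
[Jacobi] macro 2: S0 reads c1=-1 → after 2×micro: 0; S1 reads c0=0 → after 3×micro: -1; S2 reads c2=1 → after 1×micro: 1/2 ⇒ (c0=0, c1=-1, c2=1/2)
[Jacobi] macro 3: S0 reads c1=-1 → after 2×micro: 0; S1 reads c0=0 → after 3×micro: -1; S2 reads c2=1/2 → after 1×micro: 1/4 ⇒ (c0=0, c1=-1, c2=1/4)
[Jacobi] macro 4: S0 reads c1=-1 → after 2×micro: 0; S1 reads c0=0 → after 3×micro: -1; S2 reads c2=1/4 → after 1×micro: 1/8 ⇒ (c0=0, c1=-1, c2=1/8)
[Jacobi] macro 5: S0 reads c1=-1 → after 2×micro: 0; S1 reads c0=0 → after 3×micro: -1; S2 reads c2=1/8 → after 1×micro: 1/16 ⇒ (c0=0, c1=-1, c2=1/16)
[Jacobi] macro 6: S0 reads c1=-1 → after 2×micro: 0; S1 reads c0=0 → after 3×micro: -1; S2 reads c2=1/16 → after 1×micro: 1/32 ⇒ (c0=0, c1=-1, c2=1/32)
[Jacobi] macro 7: S0 reads c1=-1 → after 2×micro: 0; S1 reads c0=0 → after 3×micro: -1; S2 reads c2=1/32 → after 1×micro: 1/64 ⇒ (c0=0, c1=-1, c2=1/64)
[Jacobi] macro 8: S0 reads c1=-1 → after 2×micro: 0; S1 reads c0=0 → after 3×micro: -1; S2 reads c2=1/64 → after 1×micro: 1/128 ⇒ (c0=0, c1=-1, c2=1/128)
[Gauss-Seidel] macro 1: S0 reads c1=2 → after 2×micro: 0; S1 reads c0=0 → after 3×micro: -1; S2 reads c2=2 → after 1×micro: 1 ⇒ (c0=0, c1=-1, c2=1)
[Gauss-Seidel] macro 2: S0 reads c1=-1 → after 2×micro: 0; S1 reads c0=0 → after 3×micro: -1; S2 reads c2=1 → after 1×micro: 1/2 ⇒ (c0=0, c1=-1, c2=1/2)
[Gauss-Seidel] macro 3: S0 reads c1=-1 → after 2×micro: 0; S1 reads c0=0 → after 3×micro: -1; S2 reads c2=1/2 → after 1×micro: 1/4 ⇒ (c0=0, c1=-1, c2=1/4)
[Gauss-Seidel] macro 4: S0 reads c1=-1 → after 2×micro: 0; S1 reads c0=0 → after 3×micro: -1; S2 reads c2=1/4 → after 1×micro: 1/8 ⇒ (c0=0, c1=-1, c2=1/8)
[Gauss-Seidel] macro 5: S0 reads c1=-1 → after 2×micro: 0; S1 reads c0=0 → after 3×micro: -1; S2 reads c2=1/8 → after 1×micro: 1/16 ⇒ (c0=0, c1=-1, c2=1/16)
[Gauss-Seidel] macro 6: S0 reads c1=-1 → after 2×micro: 0; S1 reads c0=0 → after 3×micro: -1; S2 reads c2=1/16 → after 1×micro: 1/32 ⇒ (c0=0, c1=-1, c2=1/32)
[Gauss-Seidel] macro 7: S0 reads c1=-1 → after 2×micro: 0; S1 reads c0=0 → after 3×micro: -1; S2 reads c2=1/32 → after 1×micro: 1/64 ⇒ (c0=0, c1=-1, c2=1/64)
[Gauss-Seidel] macro 8: S0 reads c1=-1 → after 2×micro: 0; S1 reads c0=0 → after 3×micro: -1; S2 reads c2=1/64 → after 1×micro: 1/128 ⇒ (c0=0, c1=-1, c2=1/128)

first divergence at macro-step: never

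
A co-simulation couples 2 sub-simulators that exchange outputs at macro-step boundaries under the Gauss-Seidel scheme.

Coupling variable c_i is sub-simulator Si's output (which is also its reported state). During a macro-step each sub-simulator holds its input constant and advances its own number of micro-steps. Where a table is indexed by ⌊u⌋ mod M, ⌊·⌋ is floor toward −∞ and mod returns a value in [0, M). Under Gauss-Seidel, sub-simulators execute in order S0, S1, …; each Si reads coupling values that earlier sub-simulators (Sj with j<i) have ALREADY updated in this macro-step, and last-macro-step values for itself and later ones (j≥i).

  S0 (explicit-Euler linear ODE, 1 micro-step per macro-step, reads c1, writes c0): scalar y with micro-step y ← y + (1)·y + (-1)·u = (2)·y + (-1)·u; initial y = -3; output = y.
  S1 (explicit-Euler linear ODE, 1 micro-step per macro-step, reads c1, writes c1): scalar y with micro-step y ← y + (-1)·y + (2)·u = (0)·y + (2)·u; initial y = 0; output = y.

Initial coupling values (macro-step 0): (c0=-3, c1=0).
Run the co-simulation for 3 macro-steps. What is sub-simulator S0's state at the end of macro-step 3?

macro 1: S0 reads c1=0 → after 1×micro: -6; S1 reads c1=0 → after 1×micro: 0 ⇒ (c0=-6, c1=0)
macro 2: S0 reads c1=0 → after 1×micro: -12; S1 reads c1=0 → after 1×micro: 0 ⇒ (c0=-12, c1=0)
macro 3: S0 reads c1=0 → after 1×micro: -24; S1 reads c1=0 → after 1×micro: 0 ⇒ (c0=-24, c1=0)

S0 state at macro-step 3 = -24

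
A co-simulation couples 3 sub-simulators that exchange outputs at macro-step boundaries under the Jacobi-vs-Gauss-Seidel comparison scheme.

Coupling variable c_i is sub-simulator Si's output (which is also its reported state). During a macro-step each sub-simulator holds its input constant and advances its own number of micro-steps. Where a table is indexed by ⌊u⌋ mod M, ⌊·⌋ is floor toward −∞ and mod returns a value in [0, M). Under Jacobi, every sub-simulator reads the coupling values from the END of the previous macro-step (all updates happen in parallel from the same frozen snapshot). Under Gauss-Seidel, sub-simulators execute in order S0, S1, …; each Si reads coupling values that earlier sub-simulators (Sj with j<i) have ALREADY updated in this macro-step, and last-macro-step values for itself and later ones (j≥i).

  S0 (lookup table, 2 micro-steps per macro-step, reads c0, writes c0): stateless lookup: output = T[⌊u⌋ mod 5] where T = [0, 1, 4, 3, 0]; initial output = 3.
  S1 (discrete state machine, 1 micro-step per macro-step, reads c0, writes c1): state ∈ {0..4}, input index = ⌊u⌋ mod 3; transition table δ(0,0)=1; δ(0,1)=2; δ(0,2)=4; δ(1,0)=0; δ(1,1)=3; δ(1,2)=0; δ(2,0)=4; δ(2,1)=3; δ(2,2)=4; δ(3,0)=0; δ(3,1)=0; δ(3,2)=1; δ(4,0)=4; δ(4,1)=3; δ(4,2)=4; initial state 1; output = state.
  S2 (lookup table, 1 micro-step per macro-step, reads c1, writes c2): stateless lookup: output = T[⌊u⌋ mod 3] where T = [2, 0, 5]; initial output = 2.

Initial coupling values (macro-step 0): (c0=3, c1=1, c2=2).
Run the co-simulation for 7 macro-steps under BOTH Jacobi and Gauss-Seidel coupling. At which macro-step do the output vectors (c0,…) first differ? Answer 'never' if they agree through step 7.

first divergence at macro-step: 1

[Jacobi] macro 1: S0 reads c0=3 → after 2×micro: 3; S1 reads c0=3 → after 1×micro: 0; S2 reads c1=1 → after 1×micro: 0 ⇒ (c0=3, c1=0, c2=0)
[Jacobi] macro 2: S0 reads c0=3 → after 2×micro: 3; S1 reads c0=3 → after 1×micro: 1; S2 reads c1=0 → after 1×micro: 2 ⇒ (c0=3, c1=1, c2=2)
[Jacobi] macro 3: S0 reads c0=3 → after 2×micro: 3; S1 reads c0=3 → after 1×micro: 0; S2 reads c1=1 → after 1×micro: 0 ⇒ (c0=3, c1=0, c2=0)
[Jacobi] macro 4: S0 reads c0=3 → after 2×micro: 3; S1 reads c0=3 → after 1×micro: 1; S2 reads c1=0 → after 1×micro: 2 ⇒ (c0=3, c1=1, c2=2)
[Jacobi] macro 5: S0 reads c0=3 → after 2×micro: 3; S1 reads c0=3 → after 1×micro: 0; S2 reads c1=1 → after 1×micro: 0 ⇒ (c0=3, c1=0, c2=0)
[Jacobi] macro 6: S0 reads c0=3 → after 2×micro: 3; S1 reads c0=3 → after 1×micro: 1; S2 reads c1=0 → after 1×micro: 2 ⇒ (c0=3, c1=1, c2=2)
[Jacobi] macro 7: S0 reads c0=3 → after 2×micro: 3; S1 reads c0=3 → after 1×micro: 0; S2 reads c1=1 → after 1×micro: 0 ⇒ (c0=3, c1=0, c2=0)
[Gauss-Seidel] macro 1: S0 reads c0=3 → after 2×micro: 3; S1 reads c0=3 → after 1×micro: 0; S2 reads c1=0 → after 1×micro: 2 ⇒ (c0=3, c1=0, c2=2)
[Gauss-Seidel] macro 2: S0 reads c0=3 → after 2×micro: 3; S1 reads c0=3 → after 1×micro: 1; S2 reads c1=1 → after 1×micro: 0 ⇒ (c0=3, c1=1, c2=0)
[Gauss-Seidel] macro 3: S0 reads c0=3 → after 2×micro: 3; S1 reads c0=3 → after 1×micro: 0; S2 reads c1=0 → after 1×micro: 2 ⇒ (c0=3, c1=0, c2=2)
[Gauss-Seidel] macro 4: S0 reads c0=3 → after 2×micro: 3; S1 reads c0=3 → after 1×micro: 1; S2 reads c1=1 → after 1×micro: 0 ⇒ (c0=3, c1=1, c2=0)
[Gauss-Seidel] macro 5: S0 reads c0=3 → after 2×micro: 3; S1 reads c0=3 → after 1×micro: 0; S2 reads c1=0 → after 1×micro: 2 ⇒ (c0=3, c1=0, c2=2)
[Gauss-Seidel] macro 6: S0 reads c0=3 → after 2×micro: 3; S1 reads c0=3 → after 1×micro: 1; S2 reads c1=1 → after 1×micro: 0 ⇒ (c0=3, c1=1, c2=0)
[Gauss-Seidel] macro 7: S0 reads c0=3 → after 2×micro: 3; S1 reads c0=3 → after 1×micro: 0; S2 reads c1=0 → after 1×micro: 2 ⇒ (c0=3, c1=0, c2=2)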